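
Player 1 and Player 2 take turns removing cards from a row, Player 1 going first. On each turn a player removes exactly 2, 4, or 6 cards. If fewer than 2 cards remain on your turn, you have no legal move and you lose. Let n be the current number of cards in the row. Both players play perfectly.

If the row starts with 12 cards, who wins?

Use the standard recursion: the mover loses at a terminal position; elsewhere, the mover wins exactly when some move hands the opponent an L position.
n=0: no move → L
n=1: no move → L
n=2: can move to 0, which is L ⇒ W
n=3: can move to 1, which is L ⇒ W
n=4: can move to 0, which is L ⇒ W
n=5: can move to 1, which is L ⇒ W
n=6: can move to 0, which is L ⇒ W
n=7: can move to 1, which is L ⇒ W
n=8: moves to 6(W), 4(W), 2(W); every one is W ⇒ L
n=9: moves to 7(W), 5(W), 3(W); every one is W ⇒ L
n=10: can move to 8, which is L ⇒ W
n=11: can move to 9, which is L ⇒ W
n=12: can move to 8, which is L ⇒ W
From 12 Player 1 can remove 4, leaving 8, reaching an L position.

Player 1 wins.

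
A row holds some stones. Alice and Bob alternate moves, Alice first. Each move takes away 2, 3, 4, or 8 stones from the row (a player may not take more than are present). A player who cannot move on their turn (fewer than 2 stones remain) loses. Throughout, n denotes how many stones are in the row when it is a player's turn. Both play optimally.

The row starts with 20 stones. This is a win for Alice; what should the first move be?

Use the standard recursion: the mover loses at a terminal position; elsewhere, the mover wins exactly when some move hands the opponent an L position.
n=0: no move → L
n=1: no move → L
n=2: can move to 0, which is L ⇒ W
n=3: can move to 1, which is L ⇒ W
n=4: can move to 1, which is L ⇒ W
n=5: can move to 1, which is L ⇒ W
n=6: moves to 4(W), 3(W), 2(W); every one is W ⇒ L
n=7: moves to 5(W), 4(W), 3(W); every one is W ⇒ L
n=8: can move to 6, which is L ⇒ W
n=9: can move to 7, which is L ⇒ W
n=10: can move to 7, which is L ⇒ W
n=11: can move to 7, which is L ⇒ W
n=12: moves to 10(W), 9(W), 8(W), 4(W); every one is W ⇒ L
n=13: moves to 11(W), 10(W), 9(W), 5(W); every one is W ⇒ L
n=14: can move to 12, which is L ⇒ W
n=15: can move to 13, which is L ⇒ W
n=16: can move to 13, which is L ⇒ W
n=17: can move to 13, which is L ⇒ W
n=18: moves to 16(W), 15(W), 14(W), 10(W); every one is W ⇒ L
n=19: moves to 17(W), 16(W), 15(W), 11(W); every one is W ⇒ L
n=20: can move to 18, which is L ⇒ W
From 20, the L positions reachable in one move are: 18, 12. Any move reaching one of these is winning.

Remove 2, leaving 18.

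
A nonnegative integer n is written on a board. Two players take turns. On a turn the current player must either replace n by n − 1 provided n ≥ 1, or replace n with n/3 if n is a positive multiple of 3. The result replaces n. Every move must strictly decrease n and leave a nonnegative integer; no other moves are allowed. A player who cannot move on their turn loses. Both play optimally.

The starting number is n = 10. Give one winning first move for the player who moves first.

Move to 9.

Use the standard recursion: the mover loses at a terminal position; elsewhere, the mover wins exactly when some move hands the opponent an L position.
n=0: no move → L
n=1: →0(L), so W
n=2: →1(W) only, which is W, so L
n=3: →2(L), so W
n=4: →3(W) only, which is W, so L
n=5: →4(L), so W
n=6: →2(L), so W
n=7: →6(W) only, which is W, so L
n=8: →7(L), so W
n=9: →3(W), 8(W) — all W, so L
n=10: →9(L), so W
From 10, the L positions reachable in one move are: 9.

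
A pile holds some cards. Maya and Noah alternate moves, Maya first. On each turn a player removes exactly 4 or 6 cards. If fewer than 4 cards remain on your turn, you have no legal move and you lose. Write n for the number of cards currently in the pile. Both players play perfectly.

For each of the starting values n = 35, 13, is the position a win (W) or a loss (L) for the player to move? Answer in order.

Classify positions by backward induction: terminal positions (no move available) are L. From any other position, the mover wins iff some move reaches an L.
n=0: no move → L
n=1: no move → L
n=2: no move → L
n=3: no move → L
n=4: W (go to 0, an L position)
n=5: W (go to 1, an L position)
n=6: W (go to 2, an L position)
n=7: W (go to 3, an L position)
n=8: W (go to 2, an L position)
n=9: W (go to 3, an L position)
n=10: L (options 6(W), 4(W) are all W)
n=11: L (options 7(W), 5(W) are all W)
n=12: L (options 8(W), 6(W) are all W)
n=13: L (options 9(W), 7(W) are all W)
n=14: W (go to 10, an L position)
n=15: W (go to 11, an L position)
n=16: W (go to 12, an L position)
n=17: W (go to 13, an L position)
n=18: W (go to 12, an L position)
n=19: W (go to 13, an L position)
n=20: L (options 16(W), 14(W) are all W)
n=21: L (options 17(W), 15(W) are all W)
n=22: L (options 18(W), 16(W) are all W)
n=23: L (options 19(W), 17(W) are all W)
n=24: W (go to 20, an L position)
n=25: W (go to 21, an L position)
n=26: W (go to 22, an L position)
n=27: W (go to 23, an L position)
n=28: W (go to 22, an L position)
n=29: W (go to 23, an L position)
n=30: L (options 26(W), 24(W) are all W)
n=31: L (options 27(W), 25(W) are all W)
n=32: L (options 28(W), 26(W) are all W)
n=33: L (options 29(W), 27(W) are all W)
n=34: W (go to 30, an L position)
n=35: W (go to 31, an L position)

35: W, 13: L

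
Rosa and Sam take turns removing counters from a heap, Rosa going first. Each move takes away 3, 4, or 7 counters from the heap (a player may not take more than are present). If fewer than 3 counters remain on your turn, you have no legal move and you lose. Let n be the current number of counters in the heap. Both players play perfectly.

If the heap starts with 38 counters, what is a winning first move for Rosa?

Remove 7, leaving 31.

Compute win/loss labels from the base case upward. A position with no move is L. Any other position is W if it can reach an L in one move, else L.
n=0: no move → L
n=1: no move → L
n=2: no move → L
n=3: →0(L), so W
n=4: →1(L), so W
n=5: →2(L), so W
n=6: →2(L), so W
n=7: →0(L), so W
n=8: →1(L), so W
n=9: →2(L), so W
n=10: →7(W), 6(W), 3(W) — all W, so L
n=11: →8(W), 7(W), 4(W) — all W, so L
n=12: →9(W), 8(W), 5(W) — all W, so L
n=13: →10(L), so W
n=14: →11(L), so W
n=15: →12(L), so W
n=16: →12(L), so W
n=17: →10(L), so W
n=18: →11(L), so W
n=19: →12(L), so W
n=20: →17(W), 16(W), 13(W) — all W, so L
n=21: →18(W), 17(W), 14(W) — all W, so L
n=22: →19(W), 18(W), 15(W) — all W, so L
n=23: →20(L), so W
n=24: →21(L), so W
n=25: →22(L), so W
n=26: →22(L), so W
n=27: →20(L), so W
n=28: →21(L), so W
n=29: →22(L), so W
n=30: →27(W), 26(W), 23(W) — all W, so L
n=31: →28(W), 27(W), 24(W) — all W, so L
n=32: →29(W), 28(W), 25(W) — all W, so L
n=33: →30(L), so W
n=34: →31(L), so W
n=35: →32(L), so W
n=36: →32(L), so W
n=37: →30(L), so W
n=38: →31(L), so W
From 38, the L positions reachable in one move are: 31.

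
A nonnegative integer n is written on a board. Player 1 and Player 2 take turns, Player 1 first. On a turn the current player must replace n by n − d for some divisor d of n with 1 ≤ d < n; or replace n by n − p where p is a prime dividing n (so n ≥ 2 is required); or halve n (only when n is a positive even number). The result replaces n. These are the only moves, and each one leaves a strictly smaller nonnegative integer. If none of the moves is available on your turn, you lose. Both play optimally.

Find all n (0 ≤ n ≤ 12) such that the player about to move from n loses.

Compute win/loss labels from the base case upward. A position with no move is L. Any other position is W if it can reach an L in one move, else L.
n=0: no move → L
n=1: no move → L
n=2: →0(L), so W
n=3: →0(L), so W
n=4: →2(W), 3(W) — all W, so L
n=5: →0(L), so W
n=6: →4(L), so W
n=7: →0(L), so W
n=8: →4(L), so W
n=9: →6(W), 8(W) — all W, so L
n=10: →9(L), so W
n=11: →0(L), so W
n=12: →9(L), so W
Reading off the rows marked L gives the requested list; there are 4 such values of n.

0, 1, 4, 9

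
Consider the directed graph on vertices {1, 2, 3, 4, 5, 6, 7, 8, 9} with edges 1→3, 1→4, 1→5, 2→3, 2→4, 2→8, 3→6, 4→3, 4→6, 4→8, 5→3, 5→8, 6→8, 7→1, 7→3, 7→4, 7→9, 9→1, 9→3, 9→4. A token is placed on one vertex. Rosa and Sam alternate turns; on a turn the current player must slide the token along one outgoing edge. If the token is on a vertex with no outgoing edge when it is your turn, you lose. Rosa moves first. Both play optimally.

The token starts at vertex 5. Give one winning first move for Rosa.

Compute win/loss labels from the base case upward. A position with no move is L. Any other position is W if it can reach an L in one move, else L.
Every edge goes from a vertex to one that appears earlier in the order 8, 6, 3, 4, 2, 5, 1, 9, 7, so processing vertices in that order labels each vertex after all of its successors.
8: no outgoing edge → L
6: W (go to 8, an L position)
3: L (sole option 6(W) is W)
4: W (go to 3, an L position)
2: W (go to 3, an L position)
5: W (go to 3, an L position)
1: W (go to 3, an L position)
9: W (go to 3, an L position)
7: W (go to 3, an L position)
From 5, the L positions reachable in one move are: 3, 8. Any move reaching one of these is winning.

Move to 3.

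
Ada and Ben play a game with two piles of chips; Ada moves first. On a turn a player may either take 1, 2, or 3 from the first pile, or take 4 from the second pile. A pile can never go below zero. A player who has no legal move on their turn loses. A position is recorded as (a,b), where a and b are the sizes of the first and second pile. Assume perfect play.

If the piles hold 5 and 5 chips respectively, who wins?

Positions with no move are L. A position that does have a move is losing for the player to move precisely when every available move leads to a winning position for the opponent. Fill in the labels:
No move ever increases a pile, so every position that can arise here has a ≤ 5 and b ≤ 5; it is enough to label the cells with 0 ≤ a ≤ 5 and 0 ≤ b ≤ 5.
Every move lowers a or b (never raises either), so fill the grid row by row in increasing a, and left to right within a row: each cell's successors are then already labelled.
      b=0  b=1  b=2  b=3  b=4  b=5
a=0:    L    L    L    L    W    W
a=1:    W    W    W    W    L    L
a=2:    W    W    W    W    W    W
a=3:    W    W    W    W    W    W
a=4:    L    L    L    L    W    W
a=5:    W    W    W    W    L    L
Cells with no legal move (terminal, hence L): (0,0), (0,1), (0,2), (0,3).
The remaining L cells, each justified by listing all of its moves:
(1,4): L (options (0,4)(W), (1,0)(W) are all W)
(1,5): L (options (0,5)(W), (1,1)(W) are all W)
(4,0): L (options (3,0)(W), (2,0)(W), (1,0)(W) are all W)
(4,1): L (options (3,1)(W), (2,1)(W), (1,1)(W) are all W)
(4,2): L (options (3,2)(W), (2,2)(W), (1,2)(W) are all W)
(4,3): L (options (3,3)(W), (2,3)(W), (1,3)(W) are all W)
(5,4): L (options (4,4)(W), (3,4)(W), (2,4)(W), (5,0)(W) are all W)
(5,5): L (options (4,5)(W), (3,5)(W), (2,5)(W), (5,1)(W) are all W)
Every other cell has at least one move into one of the L cells above, so it is W.
The starting position (5,5) is L: whatever Ada does, the opponent receives a W position.

Ben wins.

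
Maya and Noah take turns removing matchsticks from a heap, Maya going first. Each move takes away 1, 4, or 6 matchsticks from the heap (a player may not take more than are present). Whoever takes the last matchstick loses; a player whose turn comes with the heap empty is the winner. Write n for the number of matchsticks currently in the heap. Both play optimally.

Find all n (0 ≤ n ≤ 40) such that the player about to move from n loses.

1, 3, 6, 8, 11, 13, 16, 18, 21, 23, 26, 28, 31, 33, 36, 38

Use the standard recursion: the mover wins at a terminal position; elsewhere, the mover wins exactly when some move hands the opponent an L position.
n=0: no move; the opponent has just taken the last matchstick and therefore loses → W
n=1: L (sole option 0(W) is W)
n=2: W (go to 1, an L position)
n=3: L (sole option 2(W) is W)
n=4: W (go to 3, an L position)
n=5: W (go to 1, an L position)
n=6: L (options 5(W), 2(W), 0(W) are all W)
n=7: W (go to 6, an L position)
n=8: L (options 7(W), 4(W), 2(W) are all W)
n=9: W (go to 8, an L position)
n=10: W (go to 6, an L position)
n=11: L (options 10(W), 7(W), 5(W) are all W)
n=12: W (go to 11, an L position)
n=13: L (options 12(W), 9(W), 7(W) are all W)
n=14: W (go to 13, an L position)
n=15: W (go to 11, an L position)
n=16: L (options 15(W), 12(W), 10(W) are all W)
n=17: W (go to 16, an L position)
n=18: L (options 17(W), 14(W), 12(W) are all W)
n=19: W (go to 18, an L position)
n=20: W (go to 16, an L position)
n=21: L (options 20(W), 17(W), 15(W) are all W)
n=22: W (go to 21, an L position)
n=23: L (options 22(W), 19(W), 17(W) are all W)
n=24: W (go to 23, an L position)
n=25: W (go to 21, an L position)
n=26: L (options 25(W), 22(W), 20(W) are all W)
n=27: W (go to 26, an L position)
n=28: L (options 27(W), 24(W), 22(W) are all W)
n=29: W (go to 28, an L position)
n=30: W (go to 26, an L position)
n=31: L (options 30(W), 27(W), 25(W) are all W)
n=32: W (go to 31, an L position)
n=33: L (options 32(W), 29(W), 27(W) are all W)
n=34: W (go to 33, an L position)
n=35: W (go to 31, an L position)
n=36: L (options 35(W), 32(W), 30(W) are all W)
n=37: W (go to 36, an L position)
n=38: L (options 37(W), 34(W), 32(W) are all W)
n=39: W (go to 38, an L position)
n=40: W (go to 36, an L position)
Reading off the rows marked L gives the requested list; there are 16 such values of n.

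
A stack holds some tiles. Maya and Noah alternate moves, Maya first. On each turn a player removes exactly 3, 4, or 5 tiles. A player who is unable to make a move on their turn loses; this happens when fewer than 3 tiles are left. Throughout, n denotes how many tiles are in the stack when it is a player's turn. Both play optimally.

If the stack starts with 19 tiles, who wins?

Maya wins.

Work bottom-up. With no move the player to move loses. Otherwise the position is W if at least one move leads to an L position for the opponent, and L if every move leads to a W.
n=0: no move → L
n=1: no move → L
n=2: no move → L
n=3: W (go to 0, an L position)
n=4: W (go to 1, an L position)
n=5: W (go to 2, an L position)
n=6: W (go to 2, an L position)
n=7: W (go to 2, an L position)
n=8: L (options 5(W), 4(W), 3(W) are all W)
n=9: L (options 6(W), 5(W), 4(W) are all W)
n=10: L (options 7(W), 6(W), 5(W) are all W)
n=11: W (go to 8, an L position)
n=12: W (go to 9, an L position)
n=13: W (go to 10, an L position)
n=14: W (go to 10, an L position)
n=15: W (go to 10, an L position)
n=16: L (options 13(W), 12(W), 11(W) are all W)
n=17: L (options 14(W), 13(W), 12(W) are all W)
n=18: L (options 15(W), 14(W), 13(W) are all W)
n=19: W (go to 16, an L position)
The starting position 19 is W: Maya should remove 3, leaving 16, handing over an L position.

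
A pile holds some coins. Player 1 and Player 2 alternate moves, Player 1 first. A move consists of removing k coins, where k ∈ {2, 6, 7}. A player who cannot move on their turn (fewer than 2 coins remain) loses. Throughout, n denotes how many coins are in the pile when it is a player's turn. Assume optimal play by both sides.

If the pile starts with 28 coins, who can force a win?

Player 1 wins.

Work bottom-up. With no move the player to move loses. Otherwise the position is W if at least one move leads to an L position for the opponent, and L if every move leads to a W.
n=0: no move → L
n=1: no move → L
n=2: can move to 0, which is L ⇒ W
n=3: can move to 1, which is L ⇒ W
n=4: the only move is to 2(W), a W ⇒ L
n=5: the only move is to 3(W), a W ⇒ L
n=6: can move to 4, which is L ⇒ W
n=7: can move to 5, which is L ⇒ W
n=8: can move to 1, which is L ⇒ W
n=9: moves to 7(W), 3(W), 2(W); every one is W ⇒ L
n=10: can move to 4, which is L ⇒ W
n=11: can move to 9, which is L ⇒ W
n=12: can move to 5, which is L ⇒ W
n=13: moves to 11(W), 7(W), 6(W); every one is W ⇒ L
n=14: moves to 12(W), 8(W), 7(W); every one is W ⇒ L
n=15: can move to 13, which is L ⇒ W
n=16: can move to 14, which is L ⇒ W
n=17: moves to 15(W), 11(W), 10(W); every one is W ⇒ L
n=18: moves to 16(W), 12(W), 11(W); every one is W ⇒ L
n=19: can move to 17, which is L ⇒ W
n=20: can move to 18, which is L ⇒ W
n=21: can move to 14, which is L ⇒ W
n=22: moves to 20(W), 16(W), 15(W); every one is W ⇒ L
n=23: can move to 17, which is L ⇒ W
n=24: can move to 22, which is L ⇒ W
n=25: can move to 18, which is L ⇒ W
n=26: moves to 24(W), 20(W), 19(W); every one is W ⇒ L
n=27: moves to 25(W), 21(W), 20(W); every one is W ⇒ L
n=28: can move to 26, which is L ⇒ W
The starting position 28 is W: Player 1 should remove 2, leaving 26, handing over an L position.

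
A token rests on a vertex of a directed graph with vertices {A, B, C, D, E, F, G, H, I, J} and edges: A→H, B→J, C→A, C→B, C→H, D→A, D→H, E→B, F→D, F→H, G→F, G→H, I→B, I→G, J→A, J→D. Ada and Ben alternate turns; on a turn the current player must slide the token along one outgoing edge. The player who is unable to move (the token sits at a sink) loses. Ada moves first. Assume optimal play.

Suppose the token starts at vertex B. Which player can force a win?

Ada wins.

Compute win/loss labels from the base case upward. A position with no move is L. Any other position is W if it can reach an L in one move, else L.
Every edge goes from a vertex to one that appears earlier in the order H, A, D, J, F, B, G, E, C, I, so processing vertices in that order labels each vertex after all of its successors.
H: no outgoing edge → L
A: can move to H, which is L ⇒ W
D: can move to H, which is L ⇒ W
J: moves to D(W), A(W); every one is W ⇒ L
F: can move to H, which is L ⇒ W
B: can move to J, which is L ⇒ W
G: can move to H, which is L ⇒ W
E: the only move is to B(W), a W ⇒ L
C: can move to H, which is L ⇒ W
I: moves to G(W), B(W); every one is W ⇒ L
From B Ada can move to J, reaching an L position.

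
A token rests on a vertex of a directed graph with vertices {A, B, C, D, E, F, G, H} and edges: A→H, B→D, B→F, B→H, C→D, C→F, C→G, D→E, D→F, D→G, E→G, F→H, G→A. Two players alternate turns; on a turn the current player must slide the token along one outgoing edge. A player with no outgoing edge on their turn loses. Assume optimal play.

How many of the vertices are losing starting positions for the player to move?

Build the W/L table. Terminal = L. A non-terminal position is W if it has a move to some L; otherwise it is L.
Every edge goes from a vertex to one that appears earlier in the order H, A, G, E, F, D, B, C, so processing vertices in that order labels each vertex after all of its successors.
H: no outgoing edge → L
A: can move to H, which is L ⇒ W
G: the only move is to A(W), a W ⇒ L
E: can move to G, which is L ⇒ W
F: can move to H, which is L ⇒ W
D: can move to G, which is L ⇒ W
B: can move to H, which is L ⇒ W
C: can move to G, which is L ⇒ W
The L vertices are G, H; that is 2 in all.

2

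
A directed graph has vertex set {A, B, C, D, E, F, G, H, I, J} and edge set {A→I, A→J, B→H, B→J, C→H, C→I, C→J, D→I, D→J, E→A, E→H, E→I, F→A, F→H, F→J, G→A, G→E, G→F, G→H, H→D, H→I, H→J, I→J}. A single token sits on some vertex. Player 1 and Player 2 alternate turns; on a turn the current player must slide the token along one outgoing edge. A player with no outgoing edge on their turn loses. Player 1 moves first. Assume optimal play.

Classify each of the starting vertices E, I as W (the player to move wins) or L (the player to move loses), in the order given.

E: L, I: W

Use the standard recursion: the mover loses at a terminal position; elsewhere, the mover wins exactly when some move hands the opponent an L position.
Every edge goes from a vertex to one that appears earlier in the order J, I, A, D, H, B, C, E, F, G, so processing vertices in that order labels each vertex after all of its successors.
J: no outgoing edge → L
I: →J(L), so W
A: →J(L), so W
D: →J(L), so W
H: →J(L), so W
B: →J(L), so W
C: →J(L), so W
E: →H(W), A(W), I(W) — all W, so L
F: →J(L), so W
G: →E(L), so W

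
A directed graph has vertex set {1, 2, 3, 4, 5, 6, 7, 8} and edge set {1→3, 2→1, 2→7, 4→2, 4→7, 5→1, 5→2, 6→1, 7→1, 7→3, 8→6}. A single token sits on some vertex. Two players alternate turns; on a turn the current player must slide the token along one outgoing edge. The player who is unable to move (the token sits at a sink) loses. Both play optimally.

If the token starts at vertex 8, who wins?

Label each position W (a win for the player to move) or L (a loss). A position with no legal move is L; any other position is W exactly when some move reaches an L, and L when every move reaches a W.
Every edge goes from a vertex to one that appears earlier in the order 3, 1, 7, 6, 2, 4, 8, 5, so processing vertices in that order labels each vertex after all of its successors.
3: no outgoing edge → L
1: reaches L-position 3 → W
7: reaches L-position 3 → W
6: only reaches 1(W), which is W → L
2: only reaches 7(W), 1(W), all W → L
4: reaches L-position 2 → W
8: reaches L-position 6 → W
5: reaches L-position 2 → W
From 8 the player to move can move to 6, reaching an L position.

The first player wins.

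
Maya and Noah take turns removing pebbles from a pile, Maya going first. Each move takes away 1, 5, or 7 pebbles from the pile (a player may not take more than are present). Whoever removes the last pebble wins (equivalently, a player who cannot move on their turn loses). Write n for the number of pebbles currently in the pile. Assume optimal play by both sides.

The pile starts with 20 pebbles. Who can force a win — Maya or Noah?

Noah wins.

Use the standard recursion: the mover loses at a terminal position; elsewhere, the mover wins exactly when some move hands the opponent an L position.
n=0: no move → L
n=1: →0(L), so W
n=2: →1(W) only, which is W, so L
n=3: →2(L), so W
n=4: →3(W) only, which is W, so L
n=5: →4(L), so W
n=6: →5(W), 1(W) — all W, so L
n=7: →6(L), so W
n=8: →7(W), 3(W), 1(W) — all W, so L
n=9: →8(L), so W
n=10: →9(W), 5(W), 3(W) — all W, so L
n=11: →10(L), so W
n=12: →11(W), 7(W), 5(W) — all W, so L
n=13: →12(L), so W
n=14: →13(W), 9(W), 7(W) — all W, so L
n=15: →14(L), so W
n=16: →15(W), 11(W), 9(W) — all W, so L
n=17: →16(L), so W
n=18: →17(W), 13(W), 11(W) — all W, so L
n=19: →18(L), so W
n=20: →19(W), 15(W), 13(W) — all W, so L
The starting position 20 is L: whatever Maya does, the opponent receives a W position.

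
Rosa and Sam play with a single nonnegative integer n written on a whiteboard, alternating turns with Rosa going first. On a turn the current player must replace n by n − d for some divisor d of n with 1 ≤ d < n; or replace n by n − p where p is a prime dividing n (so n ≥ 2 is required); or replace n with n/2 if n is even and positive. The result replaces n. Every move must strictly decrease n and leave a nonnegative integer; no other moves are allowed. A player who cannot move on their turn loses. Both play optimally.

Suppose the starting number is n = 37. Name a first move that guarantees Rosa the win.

Move to 0.

Compute win/loss labels from the base case upward. A position with no move is L. Any other position is W if it can reach an L in one move, else L.
n=0: no move → L
n=1: no move → L
n=2: reaches L-position 0 → W
n=3: reaches L-position 0 → W
n=4: only reaches 2(W), 3(W), all W → L
n=5: reaches L-position 0 → W
n=6: reaches L-position 4 → W
n=7: reaches L-position 0 → W
n=8: reaches L-position 4 → W
n=9: only reaches 6(W), 8(W), all W → L
n=10: reaches L-position 9 → W
n=11: reaches L-position 0 → W
n=12: reaches L-position 9 → W
n=13: reaches L-position 0 → W
n=14: only reaches 7(W), 12(W), 13(W), all W → L
n=15: reaches L-position 14 → W
n=16: reaches L-position 14 → W
n=17: reaches L-position 0 → W
n=18: reaches L-position 9 → W
n=19: reaches L-position 0 → W
n=20: only reaches 10(W), 15(W), 16(W), 18(W), 19(W), all W → L
n=21: reaches L-position 14 → W
n=22: reaches L-position 20 → W
n=23: reaches L-position 0 → W
n=24: reaches L-position 20 → W
n=25: reaches L-position 20 → W
n=26: only reaches 13(W), 24(W), 25(W), all W → L
n=27: reaches L-position 26 → W
n=28: reaches L-position 14 → W
n=29: reaches L-position 0 → W
n=30: reaches L-position 20 → W
n=31: reaches L-position 0 → W
n=32: only reaches 16(W), 24(W), 28(W), 30(W), 31(W), all W → L
n=33: reaches L-position 32 → W
n=34: reaches L-position 32 → W
n=35: only reaches 28(W), 30(W), 34(W), all W → L
n=36: reaches L-position 32 → W
n=37: reaches L-position 0 → W
From 37, the L positions reachable in one move are: 0.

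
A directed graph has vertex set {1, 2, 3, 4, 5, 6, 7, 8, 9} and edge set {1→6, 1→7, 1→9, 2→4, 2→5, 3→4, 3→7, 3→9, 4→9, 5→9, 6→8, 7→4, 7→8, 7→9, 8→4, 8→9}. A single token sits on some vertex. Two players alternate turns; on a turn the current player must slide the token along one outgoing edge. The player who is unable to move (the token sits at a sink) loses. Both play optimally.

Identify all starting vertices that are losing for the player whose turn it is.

Build the W/L table. Terminal = L. A non-terminal position is W if it has a move to some L; otherwise it is L.
Every edge goes from a vertex to one that appears earlier in the order 9, 4, 8, 5, 7, 2, 6, 1, 3, so processing vertices in that order labels each vertex after all of its successors.
9: no outgoing edge → L
4: can move to 9, which is L ⇒ W
8: can move to 9, which is L ⇒ W
5: can move to 9, which is L ⇒ W
7: can move to 9, which is L ⇒ W
2: moves to 5(W), 4(W); every one is W ⇒ L
6: the only move is to 8(W), a W ⇒ L
1: can move to 6, which is L ⇒ W
3: can move to 9, which is L ⇒ W
The losing starting vertices are exactly the entries labelled L in this table (3 of them).

2, 6, 9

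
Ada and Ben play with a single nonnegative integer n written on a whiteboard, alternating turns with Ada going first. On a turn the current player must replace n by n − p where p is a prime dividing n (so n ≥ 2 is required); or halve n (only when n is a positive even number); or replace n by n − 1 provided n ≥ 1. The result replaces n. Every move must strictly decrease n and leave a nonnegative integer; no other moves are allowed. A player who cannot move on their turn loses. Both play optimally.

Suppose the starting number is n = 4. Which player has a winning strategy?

Ben wins.

Classify positions by backward induction: terminal positions (no move available) are L. From any other position, the mover wins iff some move reaches an L.
n=0: no move → L
n=1: →0(L), so W
n=2: →0(L), so W
n=3: →0(L), so W
n=4: →2(W), 3(W) — all W, so L
The starting position 4 is L: whatever Ada does, the opponent receives a W position.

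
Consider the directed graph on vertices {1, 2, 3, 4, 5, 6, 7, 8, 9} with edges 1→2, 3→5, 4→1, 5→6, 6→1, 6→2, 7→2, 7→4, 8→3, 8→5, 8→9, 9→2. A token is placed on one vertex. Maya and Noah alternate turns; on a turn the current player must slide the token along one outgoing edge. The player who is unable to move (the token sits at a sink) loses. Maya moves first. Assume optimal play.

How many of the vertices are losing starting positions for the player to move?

3

Label each position W (a win for the player to move) or L (a loss). A position with no legal move is L; any other position is W exactly when some move reaches an L, and L when every move reaches a W.
Every edge goes from a vertex to one that appears earlier in the order 2, 1, 9, 6, 5, 3, 4, 8, 7, so processing vertices in that order labels each vertex after all of its successors.
2: no outgoing edge → L
1: →2(L), so W
9: →2(L), so W
6: →2(L), so W
5: →6(W) only, which is W, so L
3: →5(L), so W
4: →1(W) only, which is W, so L
8: →5(L), so W
7: →4(L), so W
The L vertices are 2, 4, 5; that is 3 in all.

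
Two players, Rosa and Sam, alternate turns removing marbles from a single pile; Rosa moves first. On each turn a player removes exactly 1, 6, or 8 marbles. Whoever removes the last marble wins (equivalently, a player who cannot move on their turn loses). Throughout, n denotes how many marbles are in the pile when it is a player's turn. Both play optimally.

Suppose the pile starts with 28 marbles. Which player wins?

Classify positions by backward induction: terminal positions (no move available) are L. From any other position, the mover wins iff some move reaches an L.
n=0: no move → L
n=1: reaches L-position 0 → W
n=2: only reaches 1(W), which is W → L
n=3: reaches L-position 2 → W
n=4: only reaches 3(W), which is W → L
n=5: reaches L-position 4 → W
n=6: reaches L-position 0 → W
n=7: only reaches 6(W), 1(W), all W → L
n=8: reaches L-position 7 → W
n=9: only reaches 8(W), 3(W), 1(W), all W → L
n=10: reaches L-position 9 → W
n=11: only reaches 10(W), 5(W), 3(W), all W → L
n=12: reaches L-position 11 → W
n=13: reaches L-position 7 → W
n=14: only reaches 13(W), 8(W), 6(W), all W → L
n=15: reaches L-position 14 → W
n=16: only reaches 15(W), 10(W), 8(W), all W → L
n=17: reaches L-position 16 → W
n=18: only reaches 17(W), 12(W), 10(W), all W → L
n=19: reaches L-position 18 → W
n=20: reaches L-position 14 → W
n=21: only reaches 20(W), 15(W), 13(W), all W → L
n=22: reaches L-position 21 → W
n=23: only reaches 22(W), 17(W), 15(W), all W → L
n=24: reaches L-position 23 → W
n=25: only reaches 24(W), 19(W), 17(W), all W → L
n=26: reaches L-position 25 → W
n=27: reaches L-position 21 → W
n=28: only reaches 27(W), 22(W), 20(W), all W → L
The starting position 28 is L: whatever Rosa does, the opponent receives a W position.

Sam wins.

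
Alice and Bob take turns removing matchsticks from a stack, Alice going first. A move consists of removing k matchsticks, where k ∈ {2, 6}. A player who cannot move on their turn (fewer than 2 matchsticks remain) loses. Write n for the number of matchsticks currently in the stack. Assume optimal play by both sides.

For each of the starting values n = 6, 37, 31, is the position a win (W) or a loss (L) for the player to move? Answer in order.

Work bottom-up. With no move the player to move loses. Otherwise the position is W if at least one move leads to an L position for the opponent, and L if every move leads to a W.
n=0: no move → L
n=1: no move → L
n=2: →0(L), so W
n=3: →1(L), so W
n=4: →2(W) only, which is W, so L
n=5: →3(W) only, which is W, so L
n=6: →4(L), so W
n=7: →5(L), so W
n=8: →6(W), 2(W) — all W, so L
n=9: →7(W), 3(W) — all W, so L
n=10: →8(L), so W
n=11: →9(L), so W
n=12: →10(W), 6(W) — all W, so L
n=13: →11(W), 7(W) — all W, so L
n=14: →12(L), so W
n=15: →13(L), so W
n=16: →14(W), 10(W) — all W, so L
n=17: →15(W), 11(W) — all W, so L
n=18: →16(L), so W
n=19: →17(L), so W
n=20: →18(W), 14(W) — all W, so L
n=21: →19(W), 15(W) — all W, so L
n=22: →20(L), so W
n=23: →21(L), so W
n=24: →22(W), 18(W) — all W, so L
n=25: →23(W), 19(W) — all W, so L
n=26: →24(L), so W
n=27: →25(L), so W
n=28: →26(W), 22(W) — all W, so L
n=29: →27(W), 23(W) — all W, so L
n=30: →28(L), so W
n=31: →29(L), so W
n=32: →30(W), 26(W) — all W, so L
n=33: →31(W), 27(W) — all W, so L
n=34: →32(L), so W
n=35: →33(L), so W
n=36: →34(W), 30(W) — all W, so L
n=37: →35(W), 31(W) — all W, so L

6: W, 37: L, 31: W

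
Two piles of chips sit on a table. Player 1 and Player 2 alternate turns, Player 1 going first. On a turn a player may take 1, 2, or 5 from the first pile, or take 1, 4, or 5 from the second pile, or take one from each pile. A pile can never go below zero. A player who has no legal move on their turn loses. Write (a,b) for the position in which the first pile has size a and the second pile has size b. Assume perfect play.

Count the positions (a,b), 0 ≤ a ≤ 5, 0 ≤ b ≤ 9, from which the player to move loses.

14

Build the W/L table. Terminal = L. A non-terminal position is W if it has a move to some L; otherwise it is L.
Every move lowers a or b (never raises either), so fill the grid row by row in increasing a, and left to right within a row: each cell's successors are then already labelled.
      b=0  b=1  b=2  b=3  b=4  b=5  b=6  b=7  b=8  b=9
a=0:    L    W    L    W    W    W    W    W    L    W
a=1:    W    W    W    W    L    W    L    W    W    W
a=2:    W    L    W    L    W    W    W    W    W    L
a=3:    L    W    W    W    W    W    W    L    W    W
a=4:    W    W    L    W    L    W    W    W    W    W
a=5:    W    L    W    W    W    W    W    W    W    L
Cells with no legal move (terminal, hence L): (0,0).
The remaining L cells, each justified by listing all of its moves:
(0,2): L (sole option (0,1)(W) is W)
(0,8): L (options (0,7)(W), (0,4)(W), (0,3)(W) are all W)
(1,4): L (options (0,4)(W), (1,3)(W), (1,0)(W), (0,3)(W) are all W)
(1,6): L (options (0,6)(W), (1,5)(W), (1,2)(W), (1,1)(W), (0,5)(W) are all W)
(2,1): L (options (1,1)(W), (0,1)(W), (2,0)(W), (1,0)(W) are all W)
(2,3): L (options (1,3)(W), (0,3)(W), (2,2)(W), (1,2)(W) are all W)
(2,9): L (options (1,9)(W), (0,9)(W), (2,8)(W), (2,5)(W), (2,4)(W), (1,8)(W) are all W)
(3,0): L (options (2,0)(W), (1,0)(W) are all W)
(3,7): L (options (2,7)(W), (1,7)(W), (3,6)(W), (3,3)(W), (3,2)(W), (2,6)(W) are all W)
(4,2): L (options (3,2)(W), (2,2)(W), (4,1)(W), (3,1)(W) are all W)
(4,4): L (options (3,4)(W), (2,4)(W), (4,3)(W), (4,0)(W), (3,3)(W) are all W)
(5,1): L (options (4,1)(W), (3,1)(W), (0,1)(W), (5,0)(W), (4,0)(W) are all W)
(5,9): L (options (4,9)(W), (3,9)(W), (0,9)(W), (5,8)(W), (5,5)(W), (5,4)(W), (4,8)(W) are all W)
Every other cell has at least one move into one of the L cells above, so it is W.
L cells per row: a=0: 3, a=1: 2, a=2: 3, a=3: 2, a=4: 2, a=5: 2; total 14.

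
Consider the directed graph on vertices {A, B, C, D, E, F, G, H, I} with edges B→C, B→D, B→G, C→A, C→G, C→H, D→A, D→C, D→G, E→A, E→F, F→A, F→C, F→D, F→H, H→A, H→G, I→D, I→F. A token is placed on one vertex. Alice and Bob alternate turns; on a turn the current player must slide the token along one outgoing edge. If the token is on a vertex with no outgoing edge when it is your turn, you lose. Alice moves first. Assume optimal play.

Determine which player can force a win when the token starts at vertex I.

Bob wins.

Work bottom-up. With no move the player to move loses. Otherwise the position is W if at least one move leads to an L position for the opponent, and L if every move leads to a W.
Every edge goes from a vertex to one that appears earlier in the order G, A, H, C, D, B, F, I, E, so processing vertices in that order labels each vertex after all of its successors.
G: no outgoing edge → L
A: no outgoing edge → L
H: W (go to A, an L position)
C: W (go to A, an L position)
D: W (go to A, an L position)
B: W (go to G, an L position)
F: W (go to A, an L position)
I: L (options F(W), D(W) are all W)
E: W (go to A, an L position)
The starting position I is L: whatever Alice does, the opponent receives a W position.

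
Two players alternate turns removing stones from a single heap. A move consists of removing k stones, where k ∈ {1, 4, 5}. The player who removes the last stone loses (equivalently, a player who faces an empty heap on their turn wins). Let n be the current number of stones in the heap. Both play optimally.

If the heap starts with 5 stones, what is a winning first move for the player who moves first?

Classify positions by backward induction: terminal positions (no move available) are W. From any other position, the mover wins iff some move reaches an L.
n=0: no move; the opponent has just taken the last stone and therefore loses → W
n=1: the only move is to 0(W), a W ⇒ L
n=2: can move to 1, which is L ⇒ W
n=3: the only move is to 2(W), a W ⇒ L
n=4: can move to 3, which is L ⇒ W
n=5: can move to 1, which is L ⇒ W
From 5, the L positions reachable in one move are: 1.

Remove 4, leaving 1.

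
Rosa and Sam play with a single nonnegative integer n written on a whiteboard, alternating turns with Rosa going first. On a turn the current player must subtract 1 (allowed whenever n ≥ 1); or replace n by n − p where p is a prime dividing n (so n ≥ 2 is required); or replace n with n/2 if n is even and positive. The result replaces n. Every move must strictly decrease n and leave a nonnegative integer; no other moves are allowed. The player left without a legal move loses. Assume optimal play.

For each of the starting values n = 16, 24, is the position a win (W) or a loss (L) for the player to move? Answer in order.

Positions with no move are L. A position that does have a move is losing for the player to move precisely when every available move leads to a winning position for the opponent. Fill in the labels:
n=0: no move → L
n=1: W (go to 0, an L position)
n=2: W (go to 0, an L position)
n=3: W (go to 0, an L position)
n=4: L (options 2(W), 3(W) are all W)
n=5: W (go to 0, an L position)
n=6: W (go to 4, an L position)
n=7: W (go to 0, an L position)
n=8: W (go to 4, an L position)
n=9: L (options 6(W), 8(W) are all W)
n=10: W (go to 9, an L position)
n=11: W (go to 0, an L position)
n=12: W (go to 9, an L position)
n=13: W (go to 0, an L position)
n=14: L (options 7(W), 12(W), 13(W) are all W)
n=15: W (go to 14, an L position)
n=16: W (go to 14, an L position)
n=17: W (go to 0, an L position)
n=18: W (go to 9, an L position)
n=19: W (go to 0, an L position)
n=20: L (options 10(W), 15(W), 18(W), 19(W) are all W)
n=21: W (go to 14, an L position)
n=22: W (go to 20, an L position)
n=23: W (go to 0, an L position)
n=24: L (options 12(W), 21(W), 22(W), 23(W) are all W)

16: W, 24: L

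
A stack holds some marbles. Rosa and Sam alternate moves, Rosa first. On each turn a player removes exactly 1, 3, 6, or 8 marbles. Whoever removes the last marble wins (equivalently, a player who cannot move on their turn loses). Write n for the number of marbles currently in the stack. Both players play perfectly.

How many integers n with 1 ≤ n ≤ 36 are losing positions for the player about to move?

12

Use the standard recursion: the mover loses at a terminal position; elsewhere, the mover wins exactly when some move hands the opponent an L position.
n=0: no move → L
n=1: W (go to 0, an L position)
n=2: L (sole option 1(W) is W)
n=3: W (go to 2, an L position)
n=4: L (options 3(W), 1(W) are all W)
n=5: W (go to 4, an L position)
n=6: W (go to 0, an L position)
n=7: W (go to 4, an L position)
n=8: W (go to 2, an L position)
n=9: L (options 8(W), 6(W), 3(W), 1(W) are all W)
n=10: W (go to 9, an L position)
n=11: L (options 10(W), 8(W), 5(W), 3(W) are all W)
n=12: W (go to 11, an L position)
n=13: L (options 12(W), 10(W), 7(W), 5(W) are all W)
n=14: W (go to 13, an L position)
n=15: W (go to 9, an L position)
n=16: W (go to 13, an L position)
n=17: W (go to 11, an L position)
n=18: L (options 17(W), 15(W), 12(W), 10(W) are all W)
n=19: W (go to 18, an L position)
n=20: L (options 19(W), 17(W), 14(W), 12(W) are all W)
n=21: W (go to 20, an L position)
n=22: L (options 21(W), 19(W), 16(W), 14(W) are all W)
n=23: W (go to 22, an L position)
n=24: W (go to 18, an L position)
n=25: W (go to 22, an L position)
n=26: W (go to 20, an L position)
n=27: L (options 26(W), 24(W), 21(W), 19(W) are all W)
n=28: W (go to 27, an L position)
n=29: L (options 28(W), 26(W), 23(W), 21(W) are all W)
n=30: W (go to 29, an L position)
n=31: L (options 30(W), 28(W), 25(W), 23(W) are all W)
n=32: W (go to 31, an L position)
n=33: W (go to 27, an L position)
n=34: W (go to 31, an L position)
n=35: W (go to 29, an L position)
n=36: L (options 35(W), 33(W), 30(W), 28(W) are all W)
L entries with 1 ≤ n ≤ 36 (n=0 is outside the asked range and is not counted): n = 2, 4, 9, 11, 13, 18, 20, 22, 27, 29, 31, 36; that makes 12.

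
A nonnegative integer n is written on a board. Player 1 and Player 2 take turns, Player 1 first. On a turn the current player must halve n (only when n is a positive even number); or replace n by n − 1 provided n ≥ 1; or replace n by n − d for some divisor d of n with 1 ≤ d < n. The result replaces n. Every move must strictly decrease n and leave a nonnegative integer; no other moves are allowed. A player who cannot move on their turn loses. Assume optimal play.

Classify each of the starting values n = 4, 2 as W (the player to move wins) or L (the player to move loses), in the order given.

4: W, 2: L

Compute win/loss labels from the base case upward. A position with no move is L. Any other position is W if it can reach an L in one move, else L.
n=0: no move → L
n=1: reaches L-position 0 → W
n=2: only reaches 1(W), which is W → L
n=3: reaches L-position 2 → W
n=4: reaches L-position 2 → W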